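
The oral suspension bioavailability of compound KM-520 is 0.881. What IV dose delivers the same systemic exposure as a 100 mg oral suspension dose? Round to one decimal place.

Systemic exposure from an extravascular dose = F × D_ev, so the equivalent IV dose is F × D_ev.
D_iv = F × D_ev = 0.881 × 100 = 88.1 mg

D_iv = 88.1 mg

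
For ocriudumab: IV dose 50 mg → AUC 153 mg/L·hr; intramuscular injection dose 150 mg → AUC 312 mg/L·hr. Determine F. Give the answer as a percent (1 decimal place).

F = 68.0%

F = (AUC_ev / D_ev) / (AUC_iv / D_iv)
  = (312/150) / (153/50)
  = 2.08 / 3.06 = 0.6797
  = 67.97%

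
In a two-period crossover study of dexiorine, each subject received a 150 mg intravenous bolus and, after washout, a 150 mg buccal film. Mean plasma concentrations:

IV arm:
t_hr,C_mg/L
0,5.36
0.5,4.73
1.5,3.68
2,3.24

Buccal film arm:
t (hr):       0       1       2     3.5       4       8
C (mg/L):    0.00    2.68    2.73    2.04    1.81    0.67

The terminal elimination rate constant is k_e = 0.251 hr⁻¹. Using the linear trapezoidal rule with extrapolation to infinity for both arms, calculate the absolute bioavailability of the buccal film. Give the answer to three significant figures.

F = 0.759

Trapezoidal AUC_0→2 (IV):
  [0→0.5]: (5.36+4.73)/2 × 0.5 = 2.5225
  [0.5→1.5]: (4.73+3.68)/2 × 1 = 4.205
  [1.5→2]: (3.68+3.24)/2 × 0.5 = 1.73
  Sum = 8.4575 mg/L·hr
IV tail: 3.24/0.251 = 12.908; AUC_iv,0→∞ = 8.4575 + 12.908 = 21.3655 mg/L·hr
Trapezoidal AUC_0→8 (buccal film):
  [0→1]: (0.00+2.68)/2 × 1 = 1.34
  [1→2]: (2.68+2.73)/2 × 1 = 2.705
  [2→3.5]: (2.73+2.04)/2 × 1.5 = 3.5775
  [3.5→4]: (2.04+1.81)/2 × 0.5 = 0.9625
  [4→8]: (1.81+0.67)/2 × 4 = 4.96
  Sum = 13.545 mg/L·hr
buccal film tail: 0.67/0.251 = 2.669; AUC_ev,0→∞ = 13.545 + 2.669 = 16.214 mg/L·hr
F = (AUC_ev/D_ev)/(AUC_iv/D_iv) = (16.214/150)/(21.3655/150) = 0.108093/0.142437 = 0.7589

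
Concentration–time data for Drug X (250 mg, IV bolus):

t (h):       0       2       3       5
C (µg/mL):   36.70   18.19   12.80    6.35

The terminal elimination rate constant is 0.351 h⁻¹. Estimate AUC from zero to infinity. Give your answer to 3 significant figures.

Trapezoidal AUC_0→5:
  [0→2]: (36.70+18.19)/2 × 2 = 54.89
  [2→3]: (18.19+12.80)/2 × 1 = 15.495
  [3→5]: (12.80+6.35)/2 × 2 = 19.15
  Sum = 89.535 µg/mL·h
Extrapolated tail: C_last / k_e = 6.35 / 0.351 = 18.091
AUC_0→∞ = 89.535 + 18.091 = 107.626 µg/mL·h

AUC = 108 µg/mL·h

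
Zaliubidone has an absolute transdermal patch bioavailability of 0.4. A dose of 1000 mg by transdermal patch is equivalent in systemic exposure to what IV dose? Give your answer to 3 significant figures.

Systemic exposure from an extravascular dose = F × D_ev, so the equivalent IV dose is F × D_ev.
D_iv = F × D_ev = 0.4 × 1000 = 400 mg

D_iv = 400 mg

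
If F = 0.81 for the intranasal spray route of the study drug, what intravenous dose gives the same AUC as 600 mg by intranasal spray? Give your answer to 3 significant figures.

Systemic exposure from an extravascular dose = F × D_ev, so the equivalent IV dose is F × D_ev.
D_iv = F × D_ev = 0.81 × 600 = 486 mg

D_iv = 486 mg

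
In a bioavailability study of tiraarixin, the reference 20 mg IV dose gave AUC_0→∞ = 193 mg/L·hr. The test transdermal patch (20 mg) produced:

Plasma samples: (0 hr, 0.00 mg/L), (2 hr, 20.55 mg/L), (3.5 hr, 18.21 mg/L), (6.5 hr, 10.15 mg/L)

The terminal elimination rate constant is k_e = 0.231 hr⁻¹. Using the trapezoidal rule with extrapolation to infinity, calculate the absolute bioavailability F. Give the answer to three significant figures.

F = 0.705

Trapezoidal AUC_0→6.5 (transdermal patch):
  [0→2]: (0.00+20.55)/2 × 2 = 20.55
  [2→3.5]: (20.55+18.21)/2 × 1.5 = 29.07
  [3.5→6.5]: (18.21+10.15)/2 × 3 = 42.54
  Sum = 92.16 mg/L·hr
Tail: C_last/k_e = 10.15/0.231 = 43.939
AUC_0→∞ (transdermal patch) = 92.16 + 43.939 = 136.099 mg/L·hr
F = (AUC_ev/D_ev)/(AUC_iv/D_iv) = (136.099/20)/(193/20) = 6.80495/9.65 = 0.7052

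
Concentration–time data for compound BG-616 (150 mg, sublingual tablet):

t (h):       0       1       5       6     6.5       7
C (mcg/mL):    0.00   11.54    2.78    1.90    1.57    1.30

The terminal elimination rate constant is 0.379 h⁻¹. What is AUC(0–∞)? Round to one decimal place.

Trapezoidal AUC_0→7:
  [0→1]: (0.00+11.54)/2 × 1 = 5.77
  [1→5]: (11.54+2.78)/2 × 4 = 28.64
  [5→6]: (2.78+1.90)/2 × 1 = 2.34
  [6→6.5]: (1.90+1.57)/2 × 0.5 = 0.8675
  [6.5→7]: (1.57+1.30)/2 × 0.5 = 0.7175
  Sum = 38.335 mcg/mL·h
Extrapolated tail: C_last / k_e = 1.30 / 0.379 = 3.430
AUC_0→∞ = 38.335 + 3.430 = 41.765 mcg/mL·h

AUC = 41.8 mcg/mL·h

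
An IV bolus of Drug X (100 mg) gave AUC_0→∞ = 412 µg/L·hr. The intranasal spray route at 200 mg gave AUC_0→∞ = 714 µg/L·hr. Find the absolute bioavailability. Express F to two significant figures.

F = 0.87

F = (AUC_ev / D_ev) / (AUC_iv / D_iv)
  = (714/200) / (412/100)
  = 3.57 / 4.12 = 0.8665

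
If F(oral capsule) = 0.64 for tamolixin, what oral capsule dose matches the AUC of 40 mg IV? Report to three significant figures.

For equal systemic exposure: F × D_ev = D_iv
D_ev = D_iv / F = 40 / 0.64 = 62.5 mg

D_oral = 62.5 mg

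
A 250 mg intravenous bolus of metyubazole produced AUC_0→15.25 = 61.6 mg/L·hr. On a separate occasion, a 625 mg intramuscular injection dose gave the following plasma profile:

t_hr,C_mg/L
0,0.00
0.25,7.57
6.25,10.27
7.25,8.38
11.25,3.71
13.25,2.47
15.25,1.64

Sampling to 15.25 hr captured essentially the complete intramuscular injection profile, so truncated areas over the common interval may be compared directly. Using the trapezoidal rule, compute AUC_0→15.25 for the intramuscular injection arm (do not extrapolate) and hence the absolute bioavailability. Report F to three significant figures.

F = 0.638

Trapezoidal AUC_0→15.25 (intramuscular injection):
  [0→0.25]: (0.00+7.57)/2 × 0.25 = 0.94625
  [0.25→6.25]: (7.57+10.27)/2 × 6 = 53.52
  [6.25→7.25]: (10.27+8.38)/2 × 1 = 9.325
  [7.25→11.25]: (8.38+3.71)/2 × 4 = 24.18
  [11.25→13.25]: (3.71+2.47)/2 × 2 = 6.18
  [13.25→15.25]: (2.47+1.64)/2 × 2 = 4.11
  Sum = 98.26125 mg/L·hr
F = (AUC_ev/D_ev)/(AUC_iv/D_iv) = (98.26125/625)/(61.6/250) = 0.157218/0.2464 = 0.6381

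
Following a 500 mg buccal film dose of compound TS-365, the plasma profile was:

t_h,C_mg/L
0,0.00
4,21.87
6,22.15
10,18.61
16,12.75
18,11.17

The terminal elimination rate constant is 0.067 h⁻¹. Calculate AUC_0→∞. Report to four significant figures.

Trapezoidal AUC_0→18:
  [0→4]: (0.00+21.87)/2 × 4 = 43.74
  [4→6]: (21.87+22.15)/2 × 2 = 44.02
  [6→10]: (22.15+18.61)/2 × 4 = 81.52
  [10→16]: (18.61+12.75)/2 × 6 = 94.08
  [16→18]: (12.75+11.17)/2 × 2 = 23.92
  Sum = 287.28 mg/L·h
Extrapolated tail: C_last / k_e = 11.17 / 0.067 = 166.716
AUC_0→∞ = 287.28 + 166.716 = 453.996 mg/L·h

AUC = 454.0 mg/L·h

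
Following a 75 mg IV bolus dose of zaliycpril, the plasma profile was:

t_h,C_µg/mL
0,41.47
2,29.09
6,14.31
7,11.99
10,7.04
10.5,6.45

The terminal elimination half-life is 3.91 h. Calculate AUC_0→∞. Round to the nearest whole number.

Trapezoidal AUC_0→10.5:
  [0→2]: (41.47+29.09)/2 × 2 = 70.56
  [2→6]: (29.09+14.31)/2 × 4 = 86.8
  [6→7]: (14.31+11.99)/2 × 1 = 13.15
  [7→10]: (11.99+7.04)/2 × 3 = 28.545
  [10→10.5]: (7.04+6.45)/2 × 0.5 = 3.3725
  Sum = 202.4275 µg/mL·h
k_e = ln2 / t½ = 0.693147 / 3.91 = 0.1773 h^-1
Extrapolated tail: C_last / k_e = 6.45 / 0.1773 = 36.379
AUC_0→∞ = 202.4275 + 36.379 = 238.8065 µg/mL·h

AUC = 239 µg/mL·h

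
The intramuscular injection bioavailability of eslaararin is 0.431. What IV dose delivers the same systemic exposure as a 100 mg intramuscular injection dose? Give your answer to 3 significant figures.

D_iv = 43.1 mg

Systemic exposure from an extravascular dose = F × D_ev, so the equivalent IV dose is F × D_ev.
D_iv = F × D_ev = 0.431 × 100 = 43.1 mg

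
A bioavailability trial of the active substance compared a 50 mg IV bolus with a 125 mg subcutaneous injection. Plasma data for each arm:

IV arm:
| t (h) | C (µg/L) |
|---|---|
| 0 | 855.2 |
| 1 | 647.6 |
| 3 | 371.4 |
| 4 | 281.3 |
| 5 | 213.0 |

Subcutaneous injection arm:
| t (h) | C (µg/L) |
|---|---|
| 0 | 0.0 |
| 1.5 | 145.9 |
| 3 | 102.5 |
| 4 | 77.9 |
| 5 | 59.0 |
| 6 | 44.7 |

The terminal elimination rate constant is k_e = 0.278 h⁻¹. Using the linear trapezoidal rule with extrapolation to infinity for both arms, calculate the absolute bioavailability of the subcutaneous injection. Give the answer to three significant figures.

Trapezoidal AUC_0→5 (IV):
  [0→1]: (855.2+647.6)/2 × 1 = 751.4
  [1→3]: (647.6+371.4)/2 × 2 = 1019.0
  [3→4]: (371.4+281.3)/2 × 1 = 326.35
  [4→5]: (281.3+213.0)/2 × 1 = 247.15
  Sum = 2343.9 µg/L·h
IV tail: 213.0/0.278 = 766.187; AUC_iv,0→∞ = 2343.9 + 766.187 = 3110.087 µg/L·h
Trapezoidal AUC_0→6 (subcutaneous injection):
  [0→1.5]: (0.0+145.9)/2 × 1.5 = 109.425
  [1.5→3]: (145.9+102.5)/2 × 1.5 = 186.3
  [3→4]: (102.5+77.9)/2 × 1 = 90.2
  [4→5]: (77.9+59.0)/2 × 1 = 68.45
  [5→6]: (59.0+44.7)/2 × 1 = 51.85
  Sum = 506.225 µg/L·h
subcutaneous injection tail: 44.7/0.278 = 160.791; AUC_ev,0→∞ = 506.225 + 160.791 = 667.016 µg/L·h
F = (AUC_ev/D_ev)/(AUC_iv/D_iv) = (667.016/125)/(3110.087/50) = 5.336128/62.20174 = 0.0858

F = 0.0858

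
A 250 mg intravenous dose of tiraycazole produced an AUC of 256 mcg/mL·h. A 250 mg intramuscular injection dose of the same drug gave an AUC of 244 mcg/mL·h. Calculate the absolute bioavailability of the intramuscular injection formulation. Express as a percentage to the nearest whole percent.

F = 95%

F = (AUC_ev / D_ev) / (AUC_iv / D_iv)
  = (244/250) / (256/250)
  = 0.976 / 1.024 = 0.9531
  = 95.31%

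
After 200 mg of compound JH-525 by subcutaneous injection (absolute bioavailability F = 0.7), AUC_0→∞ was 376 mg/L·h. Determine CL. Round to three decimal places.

CL = 0.372 L/h

CL = F × Dose / AUC_0→∞
   = 0.7 × 200 / 376 = 0.37234 L/h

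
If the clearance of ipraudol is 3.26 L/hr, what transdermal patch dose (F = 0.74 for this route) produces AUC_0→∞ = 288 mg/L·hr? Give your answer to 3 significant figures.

Dose = 1270 mg

Dose = CL × AUC_0→∞ / F
     = 3.26 × 288 / 0.74 = 1268.76 mg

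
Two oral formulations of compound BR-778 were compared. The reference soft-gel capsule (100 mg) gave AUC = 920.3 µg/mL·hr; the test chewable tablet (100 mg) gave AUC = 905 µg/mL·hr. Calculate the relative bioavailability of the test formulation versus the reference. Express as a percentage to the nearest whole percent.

F_rel = (AUC_test/D_test) / (AUC_ref/D_ref)
      = (905/100) / (920.3/100)
      = 9.05 / 9.203 = 0.9834 = 98.34%

F_rel = 98%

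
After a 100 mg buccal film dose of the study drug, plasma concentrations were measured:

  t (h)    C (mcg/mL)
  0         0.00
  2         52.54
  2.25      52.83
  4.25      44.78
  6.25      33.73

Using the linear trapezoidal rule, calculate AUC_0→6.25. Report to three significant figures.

AUC = 242 mcg/mL·h

Trapezoidal AUC_0→6.25:
  [0→2]: (0.00+52.54)/2 × 2 = 52.54
  [2→2.25]: (52.54+52.83)/2 × 0.25 = 13.17125
  [2.25→4.25]: (52.83+44.78)/2 × 2 = 97.61
  [4.25→6.25]: (44.78+33.73)/2 × 2 = 78.51
  Sum = 241.83125 mcg/mL·h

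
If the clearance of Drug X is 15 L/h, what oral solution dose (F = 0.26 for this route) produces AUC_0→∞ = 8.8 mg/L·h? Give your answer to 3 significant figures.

Dose = CL × AUC_0→∞ / F
     = 15 × 8.8 / 0.26 = 507.692 mg

Dose = 508 mg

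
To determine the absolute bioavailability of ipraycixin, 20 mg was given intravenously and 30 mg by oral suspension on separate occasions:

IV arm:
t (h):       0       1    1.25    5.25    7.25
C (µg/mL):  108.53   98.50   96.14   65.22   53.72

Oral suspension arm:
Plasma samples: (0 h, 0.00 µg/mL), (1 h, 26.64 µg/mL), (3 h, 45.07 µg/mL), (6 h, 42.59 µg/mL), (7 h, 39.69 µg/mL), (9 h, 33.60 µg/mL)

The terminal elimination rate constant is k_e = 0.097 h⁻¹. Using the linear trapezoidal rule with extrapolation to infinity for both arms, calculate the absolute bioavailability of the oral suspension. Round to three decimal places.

F = 0.402

Trapezoidal AUC_0→7.25 (IV):
  [0→1]: (108.53+98.50)/2 × 1 = 103.515
  [1→1.25]: (98.50+96.14)/2 × 0.25 = 24.33
  [1.25→5.25]: (96.14+65.22)/2 × 4 = 322.72
  [5.25→7.25]: (65.22+53.72)/2 × 2 = 118.94
  Sum = 569.505 µg/mL·h
IV tail: 53.72/0.097 = 553.814; AUC_iv,0→∞ = 569.505 + 553.814 = 1123.319 µg/mL·h
Trapezoidal AUC_0→9 (oral suspension):
  [0→1]: (0.00+26.64)/2 × 1 = 13.32
  [1→3]: (26.64+45.07)/2 × 2 = 71.71
  [3→6]: (45.07+42.59)/2 × 3 = 131.49
  [6→7]: (42.59+39.69)/2 × 1 = 41.14
  [7→9]: (39.69+33.60)/2 × 2 = 73.29
  Sum = 330.95 µg/mL·h
oral suspension tail: 33.60/0.097 = 346.392; AUC_ev,0→∞ = 330.95 + 346.392 = 677.342 µg/mL·h
F = (AUC_ev/D_ev)/(AUC_iv/D_iv) = (677.342/30)/(1123.319/20) = 22.5781/56.16595 = 0.4020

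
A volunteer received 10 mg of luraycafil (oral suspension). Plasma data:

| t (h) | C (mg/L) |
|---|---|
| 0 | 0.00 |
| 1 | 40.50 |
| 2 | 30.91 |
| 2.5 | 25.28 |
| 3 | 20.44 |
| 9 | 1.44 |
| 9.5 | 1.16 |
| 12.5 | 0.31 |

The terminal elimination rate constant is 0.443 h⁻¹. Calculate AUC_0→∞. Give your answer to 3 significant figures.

AUC = 151 mg/L·h

Trapezoidal AUC_0→12.5:
  [0→1]: (0.00+40.50)/2 × 1 = 20.25
  [1→2]: (40.50+30.91)/2 × 1 = 35.705
  [2→2.5]: (30.91+25.28)/2 × 0.5 = 14.0475
  [2.5→3]: (25.28+20.44)/2 × 0.5 = 11.43
  [3→9]: (20.44+1.44)/2 × 6 = 65.64
  [9→9.5]: (1.44+1.16)/2 × 0.5 = 0.65
  [9.5→12.5]: (1.16+0.31)/2 × 3 = 2.205
  Sum = 149.9275 mg/L·h
Extrapolated tail: C_last / k_e = 0.31 / 0.443 = 0.700
AUC_0→∞ = 149.9275 + 0.700 = 150.6275 mg/L·h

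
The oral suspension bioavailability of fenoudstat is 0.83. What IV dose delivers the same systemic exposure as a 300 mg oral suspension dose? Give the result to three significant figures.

Systemic exposure from an extravascular dose = F × D_ev, so the equivalent IV dose is F × D_ev.
D_iv = F × D_ev = 0.83 × 300 = 249 mg

D_iv = 249 mg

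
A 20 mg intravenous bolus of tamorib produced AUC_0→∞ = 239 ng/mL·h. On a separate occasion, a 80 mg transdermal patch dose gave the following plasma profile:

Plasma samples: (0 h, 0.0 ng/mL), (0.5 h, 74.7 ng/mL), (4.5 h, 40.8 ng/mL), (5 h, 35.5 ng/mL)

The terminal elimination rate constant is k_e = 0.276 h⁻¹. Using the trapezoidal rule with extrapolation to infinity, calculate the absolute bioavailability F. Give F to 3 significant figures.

Trapezoidal AUC_0→5 (transdermal patch):
  [0→0.5]: (0.0+74.7)/2 × 0.5 = 18.675
  [0.5→4.5]: (74.7+40.8)/2 × 4 = 231.0
  [4.5→5]: (40.8+35.5)/2 × 0.5 = 19.075
  Sum = 268.75 ng/mL·h
Tail: C_last/k_e = 35.5/0.276 = 128.623
AUC_0→∞ (transdermal patch) = 268.75 + 128.623 = 397.373 ng/mL·h
F = (AUC_ev/D_ev)/(AUC_iv/D_iv) = (397.373/80)/(239/20) = 4.9671625/11.95 = 0.4157

F = 0.416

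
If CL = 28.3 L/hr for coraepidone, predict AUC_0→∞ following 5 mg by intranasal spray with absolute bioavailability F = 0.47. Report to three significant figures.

AUC = 0.0830 mg/L·hr

AUC_0→∞ = F × Dose / CL
        = 0.47 × 5 / 28.3 = 0.0830389 mg/L·hr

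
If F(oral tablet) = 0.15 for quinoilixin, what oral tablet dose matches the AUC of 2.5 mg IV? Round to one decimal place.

D_oral = 16.7 mg

For equal systemic exposure: F × D_ev = D_iv
D_ev = D_iv / F = 2.5 / 0.15 = 16.6667 mg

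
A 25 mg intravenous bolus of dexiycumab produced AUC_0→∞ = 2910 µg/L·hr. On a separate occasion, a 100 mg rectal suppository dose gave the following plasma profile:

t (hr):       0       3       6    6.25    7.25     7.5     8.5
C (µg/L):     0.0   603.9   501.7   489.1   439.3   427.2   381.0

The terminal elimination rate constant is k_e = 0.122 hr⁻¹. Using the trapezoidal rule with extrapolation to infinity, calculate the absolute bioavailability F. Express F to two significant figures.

Trapezoidal AUC_0→8.5 (rectal suppository):
  [0→3]: (0.0+603.9)/2 × 3 = 905.85
  [3→6]: (603.9+501.7)/2 × 3 = 1658.4
  [6→6.25]: (501.7+489.1)/2 × 0.25 = 123.85
  [6.25→7.25]: (489.1+439.3)/2 × 1 = 464.2
  [7.25→7.5]: (439.3+427.2)/2 × 0.25 = 108.3125
  [7.5→8.5]: (427.2+381.0)/2 × 1 = 404.1
  Sum = 3664.7125 µg/L·hr
Tail: C_last/k_e = 381.0/0.122 = 3122.951
AUC_0→∞ (rectal suppository) = 3664.7125 + 3122.951 = 6787.6635 µg/L·hr
F = (AUC_ev/D_ev)/(AUC_iv/D_iv) = (6787.6635/100)/(2910/25) = 67.876635/116.4 = 0.5831

F = 0.58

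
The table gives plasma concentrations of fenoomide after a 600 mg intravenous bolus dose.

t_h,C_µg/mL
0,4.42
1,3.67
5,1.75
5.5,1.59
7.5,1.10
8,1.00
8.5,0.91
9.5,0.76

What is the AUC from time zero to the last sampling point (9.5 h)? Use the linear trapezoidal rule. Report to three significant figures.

AUC = 20.2 µg/mL·h

Trapezoidal AUC_0→9.5:
  [0→1]: (4.42+3.67)/2 × 1 = 4.045
  [1→5]: (3.67+1.75)/2 × 4 = 10.84
  [5→5.5]: (1.75+1.59)/2 × 0.5 = 0.835
  [5.5→7.5]: (1.59+1.10)/2 × 2 = 2.69
  [7.5→8]: (1.10+1.00)/2 × 0.5 = 0.525
  [8→8.5]: (1.00+0.91)/2 × 0.5 = 0.4775
  [8.5→9.5]: (0.91+0.76)/2 × 1 = 0.835
  Sum = 20.2475 µg/mL·h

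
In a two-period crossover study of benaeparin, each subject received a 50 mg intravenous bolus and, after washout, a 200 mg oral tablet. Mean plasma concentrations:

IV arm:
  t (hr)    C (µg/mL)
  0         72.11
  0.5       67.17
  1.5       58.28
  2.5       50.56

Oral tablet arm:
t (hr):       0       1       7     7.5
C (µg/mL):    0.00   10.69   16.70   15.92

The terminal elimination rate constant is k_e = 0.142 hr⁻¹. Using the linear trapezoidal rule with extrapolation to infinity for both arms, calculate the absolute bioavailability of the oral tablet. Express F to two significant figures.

Trapezoidal AUC_0→2.5 (IV):
  [0→0.5]: (72.11+67.17)/2 × 0.5 = 34.82
  [0.5→1.5]: (67.17+58.28)/2 × 1 = 62.725
  [1.5→2.5]: (58.28+50.56)/2 × 1 = 54.42
  Sum = 151.965 µg/mL·hr
IV tail: 50.56/0.142 = 356.056; AUC_iv,0→∞ = 151.965 + 356.056 = 508.021 µg/mL·hr
Trapezoidal AUC_0→7.5 (oral tablet):
  [0→1]: (0.00+10.69)/2 × 1 = 5.345
  [1→7]: (10.69+16.70)/2 × 6 = 82.17
  [7→7.5]: (16.70+15.92)/2 × 0.5 = 8.155
  Sum = 95.67 µg/mL·hr
oral tablet tail: 15.92/0.142 = 112.113; AUC_ev,0→∞ = 95.67 + 112.113 = 207.783 µg/mL·hr
F = (AUC_ev/D_ev)/(AUC_iv/D_iv) = (207.783/200)/(508.021/50) = 1.038915/10.16042 = 0.1023

F = 0.10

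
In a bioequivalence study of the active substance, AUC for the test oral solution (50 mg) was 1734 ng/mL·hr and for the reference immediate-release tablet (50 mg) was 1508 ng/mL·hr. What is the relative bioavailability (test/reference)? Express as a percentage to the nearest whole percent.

F_rel = 115%

F_rel = (AUC_test/D_test) / (AUC_ref/D_ref)
      = (1734/50) / (1508/50)
      = 34.68 / 30.16 = 1.1499 = 114.99%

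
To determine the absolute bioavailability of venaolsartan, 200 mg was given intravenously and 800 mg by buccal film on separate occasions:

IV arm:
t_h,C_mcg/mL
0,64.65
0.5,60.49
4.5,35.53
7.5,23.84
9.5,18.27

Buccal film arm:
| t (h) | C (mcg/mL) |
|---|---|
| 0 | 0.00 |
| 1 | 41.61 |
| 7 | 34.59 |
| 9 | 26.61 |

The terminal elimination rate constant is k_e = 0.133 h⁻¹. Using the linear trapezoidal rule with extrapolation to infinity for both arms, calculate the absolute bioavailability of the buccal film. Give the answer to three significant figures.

Trapezoidal AUC_0→9.5 (IV):
  [0→0.5]: (64.65+60.49)/2 × 0.5 = 31.285
  [0.5→4.5]: (60.49+35.53)/2 × 4 = 192.04
  [4.5→7.5]: (35.53+23.84)/2 × 3 = 89.055
  [7.5→9.5]: (23.84+18.27)/2 × 2 = 42.11
  Sum = 354.49 mcg/mL·h
IV tail: 18.27/0.133 = 137.368; AUC_iv,0→∞ = 354.49 + 137.368 = 491.858 mcg/mL·h
Trapezoidal AUC_0→9 (buccal film):
  [0→1]: (0.00+41.61)/2 × 1 = 20.805
  [1→7]: (41.61+34.59)/2 × 6 = 228.6
  [7→9]: (34.59+26.61)/2 × 2 = 61.2
  Sum = 310.605 mcg/mL·h
buccal film tail: 26.61/0.133 = 200.075; AUC_ev,0→∞ = 310.605 + 200.075 = 510.68 mcg/mL·h
F = (AUC_ev/D_ev)/(AUC_iv/D_iv) = (510.68/800)/(491.858/200) = 0.63835/2.45929 = 0.2596

F = 0.260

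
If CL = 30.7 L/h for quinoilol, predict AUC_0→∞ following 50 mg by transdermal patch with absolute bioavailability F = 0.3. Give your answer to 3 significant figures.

AUC_0→∞ = F × Dose / CL
        = 0.3 × 50 / 30.7 = 0.488599 mg/L·h

AUC = 0.489 mg/L·h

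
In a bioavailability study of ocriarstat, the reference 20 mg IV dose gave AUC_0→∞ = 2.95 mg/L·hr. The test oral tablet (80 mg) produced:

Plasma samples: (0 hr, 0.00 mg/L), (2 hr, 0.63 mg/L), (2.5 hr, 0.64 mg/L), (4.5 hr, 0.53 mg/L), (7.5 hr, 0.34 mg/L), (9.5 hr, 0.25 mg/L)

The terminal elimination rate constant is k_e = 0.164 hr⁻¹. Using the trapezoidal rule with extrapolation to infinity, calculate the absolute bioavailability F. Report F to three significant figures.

Trapezoidal AUC_0→9.5 (oral tablet):
  [0→2]: (0.00+0.63)/2 × 2 = 0.63
  [2→2.5]: (0.63+0.64)/2 × 0.5 = 0.3175
  [2.5→4.5]: (0.64+0.53)/2 × 2 = 1.17
  [4.5→7.5]: (0.53+0.34)/2 × 3 = 1.305
  [7.5→9.5]: (0.34+0.25)/2 × 2 = 0.59
  Sum = 4.0125 mg/L·hr
Tail: C_last/k_e = 0.25/0.164 = 1.524
AUC_0→∞ (oral tablet) = 4.0125 + 1.524 = 5.5365 mg/L·hr
F = (AUC_ev/D_ev)/(AUC_iv/D_iv) = (5.5365/80)/(2.95/20) = 0.06920625/0.1475 = 0.4692

F = 0.469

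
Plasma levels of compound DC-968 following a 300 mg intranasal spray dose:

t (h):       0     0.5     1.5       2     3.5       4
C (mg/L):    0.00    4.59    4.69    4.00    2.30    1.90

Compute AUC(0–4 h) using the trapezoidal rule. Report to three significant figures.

Trapezoidal AUC_0→4:
  [0→0.5]: (0.00+4.59)/2 × 0.5 = 1.1475
  [0.5→1.5]: (4.59+4.69)/2 × 1 = 4.64
  [1.5→2]: (4.69+4.00)/2 × 0.5 = 2.1725
  [2→3.5]: (4.00+2.30)/2 × 1.5 = 4.725
  [3.5→4]: (2.30+1.90)/2 × 0.5 = 1.05
  Sum = 13.735 mg/L·h

AUC = 13.7 mg/L·h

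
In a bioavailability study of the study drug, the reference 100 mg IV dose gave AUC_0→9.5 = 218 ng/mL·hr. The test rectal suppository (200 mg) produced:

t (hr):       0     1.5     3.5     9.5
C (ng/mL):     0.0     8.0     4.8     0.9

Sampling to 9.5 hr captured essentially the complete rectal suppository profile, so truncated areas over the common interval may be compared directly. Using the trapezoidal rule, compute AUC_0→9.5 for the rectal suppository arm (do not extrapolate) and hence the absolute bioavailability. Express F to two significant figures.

F = 0.082

Trapezoidal AUC_0→9.5 (rectal suppository):
  [0→1.5]: (0.0+8.0)/2 × 1.5 = 6.0
  [1.5→3.5]: (8.0+4.8)/2 × 2 = 12.8
  [3.5→9.5]: (4.8+0.9)/2 × 6 = 17.1
  Sum = 35.9 ng/mL·hr
F = (AUC_ev/D_ev)/(AUC_iv/D_iv) = (35.9/200)/(218/100) = 0.1795/2.18 = 0.0823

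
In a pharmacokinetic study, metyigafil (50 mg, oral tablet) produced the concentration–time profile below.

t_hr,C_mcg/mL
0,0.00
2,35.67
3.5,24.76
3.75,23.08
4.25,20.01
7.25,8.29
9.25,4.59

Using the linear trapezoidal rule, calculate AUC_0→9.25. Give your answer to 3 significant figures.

AUC = 153 mcg/mL·hr

Trapezoidal AUC_0→9.25:
  [0→2]: (0.00+35.67)/2 × 2 = 35.67
  [2→3.5]: (35.67+24.76)/2 × 1.5 = 45.3225
  [3.5→3.75]: (24.76+23.08)/2 × 0.25 = 5.98
  [3.75→4.25]: (23.08+20.01)/2 × 0.5 = 10.7725
  [4.25→7.25]: (20.01+8.29)/2 × 3 = 42.45
  [7.25→9.25]: (8.29+4.59)/2 × 2 = 12.88
  Sum = 153.075 mcg/mL·hr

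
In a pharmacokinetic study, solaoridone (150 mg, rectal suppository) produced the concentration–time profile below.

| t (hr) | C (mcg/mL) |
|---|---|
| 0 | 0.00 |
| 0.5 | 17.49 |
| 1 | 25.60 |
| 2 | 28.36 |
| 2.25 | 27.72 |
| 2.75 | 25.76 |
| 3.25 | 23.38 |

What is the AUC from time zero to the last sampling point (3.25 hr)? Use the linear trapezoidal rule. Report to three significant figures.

Trapezoidal AUC_0→3.25:
  [0→0.5]: (0.00+17.49)/2 × 0.5 = 4.3725
  [0.5→1]: (17.49+25.60)/2 × 0.5 = 10.7725
  [1→2]: (25.60+28.36)/2 × 1 = 26.98
  [2→2.25]: (28.36+27.72)/2 × 0.25 = 7.01
  [2.25→2.75]: (27.72+25.76)/2 × 0.5 = 13.37
  [2.75→3.25]: (25.76+23.38)/2 × 0.5 = 12.285
  Sum = 74.79 mcg/mL·hr

AUC = 74.8 mcg/mL·hr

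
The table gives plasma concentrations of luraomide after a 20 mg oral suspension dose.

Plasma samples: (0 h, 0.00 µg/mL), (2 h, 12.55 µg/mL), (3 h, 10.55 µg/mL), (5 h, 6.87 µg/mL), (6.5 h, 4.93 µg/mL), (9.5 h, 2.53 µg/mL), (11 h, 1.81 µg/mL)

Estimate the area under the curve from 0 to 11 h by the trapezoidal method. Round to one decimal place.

AUC = 64.8 µg/mL·h

Trapezoidal AUC_0→11:
  [0→2]: (0.00+12.55)/2 × 2 = 12.55
  [2→3]: (12.55+10.55)/2 × 1 = 11.55
  [3→5]: (10.55+6.87)/2 × 2 = 17.42
  [5→6.5]: (6.87+4.93)/2 × 1.5 = 8.85
  [6.5→9.5]: (4.93+2.53)/2 × 3 = 11.19
  [9.5→11]: (2.53+1.81)/2 × 1.5 = 3.255
  Sum = 64.815 µg/mL·h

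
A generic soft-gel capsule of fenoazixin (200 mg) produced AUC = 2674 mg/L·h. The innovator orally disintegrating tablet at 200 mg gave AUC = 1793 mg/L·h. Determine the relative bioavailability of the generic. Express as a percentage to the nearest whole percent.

F_rel = (AUC_test/D_test) / (AUC_ref/D_ref)
      = (2674/200) / (1793/200)
      = 13.37 / 8.965 = 1.4914 = 149.14%

F_rel = 149%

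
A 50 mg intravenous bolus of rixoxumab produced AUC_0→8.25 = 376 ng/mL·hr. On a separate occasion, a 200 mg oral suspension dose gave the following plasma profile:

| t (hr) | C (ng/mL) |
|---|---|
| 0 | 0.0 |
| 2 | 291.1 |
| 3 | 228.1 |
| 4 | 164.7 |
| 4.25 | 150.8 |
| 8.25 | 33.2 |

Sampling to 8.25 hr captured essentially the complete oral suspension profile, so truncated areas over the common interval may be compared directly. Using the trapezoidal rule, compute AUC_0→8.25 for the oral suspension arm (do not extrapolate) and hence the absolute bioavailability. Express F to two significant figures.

Trapezoidal AUC_0→8.25 (oral suspension):
  [0→2]: (0.0+291.1)/2 × 2 = 291.1
  [2→3]: (291.1+228.1)/2 × 1 = 259.6
  [3→4]: (228.1+164.7)/2 × 1 = 196.4
  [4→4.25]: (164.7+150.8)/2 × 0.25 = 39.4375
  [4.25→8.25]: (150.8+33.2)/2 × 4 = 368.0
  Sum = 1154.5375 ng/mL·hr
F = (AUC_ev/D_ev)/(AUC_iv/D_iv) = (1154.5375/200)/(376/50) = 5.7726875/7.52 = 0.7676

F = 0.77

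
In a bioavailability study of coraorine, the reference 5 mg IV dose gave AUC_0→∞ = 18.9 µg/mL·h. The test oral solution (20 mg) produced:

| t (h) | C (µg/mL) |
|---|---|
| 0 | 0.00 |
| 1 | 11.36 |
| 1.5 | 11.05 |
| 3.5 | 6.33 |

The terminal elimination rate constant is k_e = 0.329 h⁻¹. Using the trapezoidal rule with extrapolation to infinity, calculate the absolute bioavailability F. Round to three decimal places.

F = 0.634

Trapezoidal AUC_0→3.5 (oral solution):
  [0→1]: (0.00+11.36)/2 × 1 = 5.68
  [1→1.5]: (11.36+11.05)/2 × 0.5 = 5.6025
  [1.5→3.5]: (11.05+6.33)/2 × 2 = 17.38
  Sum = 28.6625 µg/mL·h
Tail: C_last/k_e = 6.33/0.329 = 19.240
AUC_0→∞ (oral solution) = 28.6625 + 19.240 = 47.9025 µg/mL·h
F = (AUC_ev/D_ev)/(AUC_iv/D_iv) = (47.9025/20)/(18.9/5) = 2.395125/3.78 = 0.6336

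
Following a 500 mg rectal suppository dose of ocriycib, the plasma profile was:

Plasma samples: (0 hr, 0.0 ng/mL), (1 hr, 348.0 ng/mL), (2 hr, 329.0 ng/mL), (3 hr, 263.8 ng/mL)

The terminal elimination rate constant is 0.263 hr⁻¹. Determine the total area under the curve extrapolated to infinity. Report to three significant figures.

Trapezoidal AUC_0→3:
  [0→1]: (0.0+348.0)/2 × 1 = 174.0
  [1→2]: (348.0+329.0)/2 × 1 = 338.5
  [2→3]: (329.0+263.8)/2 × 1 = 296.4
  Sum = 808.9 ng/mL·hr
Extrapolated tail: C_last / k_e = 263.8 / 0.263 = 1003.042
AUC_0→∞ = 808.9 + 1003.042 = 1811.942 ng/mL·hr

AUC = 1810 ng/mL·hr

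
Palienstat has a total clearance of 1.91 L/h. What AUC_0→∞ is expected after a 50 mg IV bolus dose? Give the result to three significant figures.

AUC_0→∞ = Dose_iv / CL
        = 50 / 1.91 = 26.178 mg/L·h

AUC = 26.2 mg/L·h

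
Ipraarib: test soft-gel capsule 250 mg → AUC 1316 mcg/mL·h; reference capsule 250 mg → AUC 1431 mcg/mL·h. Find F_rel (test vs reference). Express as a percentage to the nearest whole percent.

F_rel = (AUC_test/D_test) / (AUC_ref/D_ref)
      = (1316/250) / (1431/250)
      = 5.264 / 5.724 = 0.9196 = 91.96%

F_rel = 92%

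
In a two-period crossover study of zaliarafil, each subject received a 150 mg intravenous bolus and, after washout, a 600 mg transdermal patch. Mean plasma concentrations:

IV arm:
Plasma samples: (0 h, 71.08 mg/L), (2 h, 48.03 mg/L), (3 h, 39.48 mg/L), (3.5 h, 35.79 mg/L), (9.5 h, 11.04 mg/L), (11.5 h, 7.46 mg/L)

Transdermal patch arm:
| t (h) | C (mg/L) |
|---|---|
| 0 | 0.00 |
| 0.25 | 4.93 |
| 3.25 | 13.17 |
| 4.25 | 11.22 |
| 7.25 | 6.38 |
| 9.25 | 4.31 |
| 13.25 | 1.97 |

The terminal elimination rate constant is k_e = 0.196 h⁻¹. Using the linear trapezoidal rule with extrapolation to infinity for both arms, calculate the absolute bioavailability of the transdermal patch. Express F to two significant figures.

F = 0.066

Trapezoidal AUC_0→11.5 (IV):
  [0→2]: (71.08+48.03)/2 × 2 = 119.11
  [2→3]: (48.03+39.48)/2 × 1 = 43.755
  [3→3.5]: (39.48+35.79)/2 × 0.5 = 18.8175
  [3.5→9.5]: (35.79+11.04)/2 × 6 = 140.49
  [9.5→11.5]: (11.04+7.46)/2 × 2 = 18.5
  Sum = 340.6725 mg/L·h
IV tail: 7.46/0.196 = 38.061; AUC_iv,0→∞ = 340.6725 + 38.061 = 378.7335 mg/L·h
Trapezoidal AUC_0→13.25 (transdermal patch):
  [0→0.25]: (0.00+4.93)/2 × 0.25 = 0.61625
  [0.25→3.25]: (4.93+13.17)/2 × 3 = 27.15
  [3.25→4.25]: (13.17+11.22)/2 × 1 = 12.195
  [4.25→7.25]: (11.22+6.38)/2 × 3 = 26.4
  [7.25→9.25]: (6.38+4.31)/2 × 2 = 10.69
  [9.25→13.25]: (4.31+1.97)/2 × 4 = 12.56
  Sum = 89.61125 mg/L·h
transdermal patch tail: 1.97/0.196 = 10.051; AUC_ev,0→∞ = 89.61125 + 10.051 = 99.66225 mg/L·h
F = (AUC_ev/D_ev)/(AUC_iv/D_iv) = (99.66225/600)/(378.7335/150) = 0.16610375/2.52489 = 0.0658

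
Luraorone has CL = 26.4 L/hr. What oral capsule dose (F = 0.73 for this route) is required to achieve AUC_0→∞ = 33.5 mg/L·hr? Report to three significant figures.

Dose = CL × AUC_0→∞ / F
     = 26.4 × 33.5 / 0.73 = 1211.51 mg

Dose = 1210 mg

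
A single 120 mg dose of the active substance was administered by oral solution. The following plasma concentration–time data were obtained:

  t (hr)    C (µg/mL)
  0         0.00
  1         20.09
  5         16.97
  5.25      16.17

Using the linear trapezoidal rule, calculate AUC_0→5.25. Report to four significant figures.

AUC = 88.31 µg/mL·hr

Trapezoidal AUC_0→5.25:
  [0→1]: (0.00+20.09)/2 × 1 = 10.045
  [1→5]: (20.09+16.97)/2 × 4 = 74.12
  [5→5.25]: (16.97+16.17)/2 × 0.25 = 4.1425
  Sum = 88.3075 µg/mL·hr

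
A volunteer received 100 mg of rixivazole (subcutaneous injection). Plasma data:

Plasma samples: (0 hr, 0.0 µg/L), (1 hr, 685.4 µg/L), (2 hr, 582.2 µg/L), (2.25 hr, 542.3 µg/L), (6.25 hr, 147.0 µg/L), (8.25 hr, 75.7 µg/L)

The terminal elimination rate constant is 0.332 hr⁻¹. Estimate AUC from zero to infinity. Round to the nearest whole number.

AUC = 2946 µg/L·hr

Trapezoidal AUC_0→8.25:
  [0→1]: (0.0+685.4)/2 × 1 = 342.7
  [1→2]: (685.4+582.2)/2 × 1 = 633.8
  [2→2.25]: (582.2+542.3)/2 × 0.25 = 140.5625
  [2.25→6.25]: (542.3+147.0)/2 × 4 = 1378.6
  [6.25→8.25]: (147.0+75.7)/2 × 2 = 222.7
  Sum = 2718.3625 µg/L·hr
Extrapolated tail: C_last / k_e = 75.7 / 0.332 = 228.012
AUC_0→∞ = 2718.3625 + 228.012 = 2946.3745 µg/L·hr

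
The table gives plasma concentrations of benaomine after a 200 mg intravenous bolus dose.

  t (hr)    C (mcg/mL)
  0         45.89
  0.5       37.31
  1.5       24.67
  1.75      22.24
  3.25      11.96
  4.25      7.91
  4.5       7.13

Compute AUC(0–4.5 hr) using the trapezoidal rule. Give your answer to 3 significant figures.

AUC = 95.1 mcg/mL·hr

Trapezoidal AUC_0→4.5:
  [0→0.5]: (45.89+37.31)/2 × 0.5 = 20.8
  [0.5→1.5]: (37.31+24.67)/2 × 1 = 30.99
  [1.5→1.75]: (24.67+22.24)/2 × 0.25 = 5.86375
  [1.75→3.25]: (22.24+11.96)/2 × 1.5 = 25.65
  [3.25→4.25]: (11.96+7.91)/2 × 1 = 9.935
  [4.25→4.5]: (7.91+7.13)/2 × 0.25 = 1.88
  Sum = 95.11875 mcg/mL·hr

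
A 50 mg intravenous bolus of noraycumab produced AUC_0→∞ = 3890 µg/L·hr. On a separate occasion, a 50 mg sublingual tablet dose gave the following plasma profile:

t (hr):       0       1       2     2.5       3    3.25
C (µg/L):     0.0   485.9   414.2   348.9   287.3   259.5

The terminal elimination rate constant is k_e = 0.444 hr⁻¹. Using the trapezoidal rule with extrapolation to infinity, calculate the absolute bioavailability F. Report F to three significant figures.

Trapezoidal AUC_0→3.25 (sublingual tablet):
  [0→1]: (0.0+485.9)/2 × 1 = 242.95
  [1→2]: (485.9+414.2)/2 × 1 = 450.05
  [2→2.5]: (414.2+348.9)/2 × 0.5 = 190.775
  [2.5→3]: (348.9+287.3)/2 × 0.5 = 159.05
  [3→3.25]: (287.3+259.5)/2 × 0.25 = 68.35
  Sum = 1111.175 µg/L·hr
Tail: C_last/k_e = 259.5/0.444 = 584.459
AUC_0→∞ (sublingual tablet) = 1111.175 + 584.459 = 1695.634 µg/L·hr
F = (AUC_ev/D_ev)/(AUC_iv/D_iv) = (1695.634/50)/(3890/50) = 33.91268/77.8 = 0.4359

F = 0.436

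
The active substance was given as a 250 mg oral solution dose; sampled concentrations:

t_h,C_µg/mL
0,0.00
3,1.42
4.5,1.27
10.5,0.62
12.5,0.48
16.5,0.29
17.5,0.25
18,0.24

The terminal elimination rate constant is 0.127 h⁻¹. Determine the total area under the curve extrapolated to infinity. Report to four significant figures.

AUC = 14.74 µg/mL·h

Trapezoidal AUC_0→18:
  [0→3]: (0.00+1.42)/2 × 3 = 2.13
  [3→4.5]: (1.42+1.27)/2 × 1.5 = 2.0175
  [4.5→10.5]: (1.27+0.62)/2 × 6 = 5.67
  [10.5→12.5]: (0.62+0.48)/2 × 2 = 1.1
  [12.5→16.5]: (0.48+0.29)/2 × 4 = 1.54
  [16.5→17.5]: (0.29+0.25)/2 × 1 = 0.27
  [17.5→18]: (0.25+0.24)/2 × 0.5 = 0.1225
  Sum = 12.85 µg/mL·h
Extrapolated tail: C_last / k_e = 0.24 / 0.127 = 1.890
AUC_0→∞ = 12.85 + 1.890 = 14.74 µg/mL·h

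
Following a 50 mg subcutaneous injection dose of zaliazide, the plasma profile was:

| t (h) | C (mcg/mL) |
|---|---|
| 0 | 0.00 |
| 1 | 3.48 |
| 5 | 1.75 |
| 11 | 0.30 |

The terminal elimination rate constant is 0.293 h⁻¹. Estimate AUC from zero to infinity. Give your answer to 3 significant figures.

Trapezoidal AUC_0→11:
  [0→1]: (0.00+3.48)/2 × 1 = 1.74
  [1→5]: (3.48+1.75)/2 × 4 = 10.46
  [5→11]: (1.75+0.30)/2 × 6 = 6.15
  Sum = 18.35 mcg/mL·h
Extrapolated tail: C_last / k_e = 0.30 / 0.293 = 1.024
AUC_0→∞ = 18.35 + 1.024 = 19.374 mcg/mL·h

AUC = 19.4 mcg/mL·h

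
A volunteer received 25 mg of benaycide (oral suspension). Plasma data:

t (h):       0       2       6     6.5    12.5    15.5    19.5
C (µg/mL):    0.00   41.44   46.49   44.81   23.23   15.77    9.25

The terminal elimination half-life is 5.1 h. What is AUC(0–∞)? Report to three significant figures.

Trapezoidal AUC_0→19.5:
  [0→2]: (0.00+41.44)/2 × 2 = 41.44
  [2→6]: (41.44+46.49)/2 × 4 = 175.86
  [6→6.5]: (46.49+44.81)/2 × 0.5 = 22.825
  [6.5→12.5]: (44.81+23.23)/2 × 6 = 204.12
  [12.5→15.5]: (23.23+15.77)/2 × 3 = 58.5
  [15.5→19.5]: (15.77+9.25)/2 × 4 = 50.04
  Sum = 552.785 µg/mL·h
k_e = ln2 / t½ = 0.693147 / 5.1 = 0.1359 h^-1
Extrapolated tail: C_last / k_e = 9.25 / 0.1359 = 68.065
AUC_0→∞ = 552.785 + 68.065 = 620.85 µg/mL·h

AUC = 621 µg/mL·h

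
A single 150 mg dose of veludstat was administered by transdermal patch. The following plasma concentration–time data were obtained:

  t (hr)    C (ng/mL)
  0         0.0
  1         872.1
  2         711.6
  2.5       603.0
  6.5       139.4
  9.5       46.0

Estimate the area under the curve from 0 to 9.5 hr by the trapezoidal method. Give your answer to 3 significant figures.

AUC = 3320 ng/mL·hr

Trapezoidal AUC_0→9.5:
  [0→1]: (0.0+872.1)/2 × 1 = 436.05
  [1→2]: (872.1+711.6)/2 × 1 = 791.85
  [2→2.5]: (711.6+603.0)/2 × 0.5 = 328.65
  [2.5→6.5]: (603.0+139.4)/2 × 4 = 1484.8
  [6.5→9.5]: (139.4+46.0)/2 × 3 = 278.1
  Sum = 3319.45 ng/mL·hr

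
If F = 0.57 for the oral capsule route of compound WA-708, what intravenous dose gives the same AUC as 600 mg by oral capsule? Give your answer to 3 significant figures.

Systemic exposure from an extravascular dose = F × D_ev, so the equivalent IV dose is F × D_ev.
D_iv = F × D_ev = 0.57 × 600 = 342 mg

D_iv = 342 mg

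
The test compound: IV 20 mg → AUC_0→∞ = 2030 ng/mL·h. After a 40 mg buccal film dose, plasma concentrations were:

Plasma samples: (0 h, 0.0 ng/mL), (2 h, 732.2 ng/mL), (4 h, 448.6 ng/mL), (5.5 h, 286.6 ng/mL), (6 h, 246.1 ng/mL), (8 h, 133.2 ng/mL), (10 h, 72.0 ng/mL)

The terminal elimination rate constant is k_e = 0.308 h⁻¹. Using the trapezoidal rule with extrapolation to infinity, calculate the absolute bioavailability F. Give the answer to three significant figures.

F = 0.841

Trapezoidal AUC_0→10 (buccal film):
  [0→2]: (0.0+732.2)/2 × 2 = 732.2
  [2→4]: (732.2+448.6)/2 × 2 = 1180.8
  [4→5.5]: (448.6+286.6)/2 × 1.5 = 551.4
  [5.5→6]: (286.6+246.1)/2 × 0.5 = 133.175
  [6→8]: (246.1+133.2)/2 × 2 = 379.3
  [8→10]: (133.2+72.0)/2 × 2 = 205.2
  Sum = 3182.075 ng/mL·h
Tail: C_last/k_e = 72.0/0.308 = 233.766
AUC_0→∞ (buccal film) = 3182.075 + 233.766 = 3415.841 ng/mL·h
F = (AUC_ev/D_ev)/(AUC_iv/D_iv) = (3415.841/40)/(2030/20) = 85.396025/101.5 = 0.8413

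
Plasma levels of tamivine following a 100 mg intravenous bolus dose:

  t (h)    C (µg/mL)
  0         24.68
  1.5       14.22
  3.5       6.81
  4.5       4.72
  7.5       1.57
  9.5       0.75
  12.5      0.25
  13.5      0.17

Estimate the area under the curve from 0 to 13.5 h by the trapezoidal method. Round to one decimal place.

Trapezoidal AUC_0→13.5:
  [0→1.5]: (24.68+14.22)/2 × 1.5 = 29.175
  [1.5→3.5]: (14.22+6.81)/2 × 2 = 21.03
  [3.5→4.5]: (6.81+4.72)/2 × 1 = 5.765
  [4.5→7.5]: (4.72+1.57)/2 × 3 = 9.435
  [7.5→9.5]: (1.57+0.75)/2 × 2 = 2.32
  [9.5→12.5]: (0.75+0.25)/2 × 3 = 1.5
  [12.5→13.5]: (0.25+0.17)/2 × 1 = 0.21
  Sum = 69.435 µg/mL·h

AUC = 69.4 µg/mL·h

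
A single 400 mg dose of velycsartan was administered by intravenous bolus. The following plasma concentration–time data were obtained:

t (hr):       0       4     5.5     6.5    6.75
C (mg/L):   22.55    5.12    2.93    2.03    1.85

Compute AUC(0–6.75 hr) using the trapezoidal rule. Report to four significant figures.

AUC = 64.34 mg/L·hr

Trapezoidal AUC_0→6.75:
  [0→4]: (22.55+5.12)/2 × 4 = 55.34
  [4→5.5]: (5.12+2.93)/2 × 1.5 = 6.0375
  [5.5→6.5]: (2.93+2.03)/2 × 1 = 2.48
  [6.5→6.75]: (2.03+1.85)/2 × 0.25 = 0.485
  Sum = 64.3425 mg/L·hr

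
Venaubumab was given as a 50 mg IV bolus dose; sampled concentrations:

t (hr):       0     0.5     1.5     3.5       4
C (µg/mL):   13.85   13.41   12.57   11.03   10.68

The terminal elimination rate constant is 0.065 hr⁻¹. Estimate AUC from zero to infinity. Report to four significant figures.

Trapezoidal AUC_0→4:
  [0→0.5]: (13.85+13.41)/2 × 0.5 = 6.815
  [0.5→1.5]: (13.41+12.57)/2 × 1 = 12.99
  [1.5→3.5]: (12.57+11.03)/2 × 2 = 23.6
  [3.5→4]: (11.03+10.68)/2 × 0.5 = 5.4275
  Sum = 48.8325 µg/mL·hr
Extrapolated tail: C_last / k_e = 10.68 / 0.065 = 164.308
AUC_0→∞ = 48.8325 + 164.308 = 213.1405 µg/mL·hr

AUC = 213.1 µg/mL·hr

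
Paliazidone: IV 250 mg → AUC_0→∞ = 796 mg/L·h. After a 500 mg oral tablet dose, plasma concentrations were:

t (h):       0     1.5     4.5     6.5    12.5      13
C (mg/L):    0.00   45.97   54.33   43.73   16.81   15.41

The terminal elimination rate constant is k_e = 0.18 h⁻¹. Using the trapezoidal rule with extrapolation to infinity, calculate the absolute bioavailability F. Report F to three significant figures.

Trapezoidal AUC_0→13 (oral tablet):
  [0→1.5]: (0.00+45.97)/2 × 1.5 = 34.4775
  [1.5→4.5]: (45.97+54.33)/2 × 3 = 150.45
  [4.5→6.5]: (54.33+43.73)/2 × 2 = 98.06
  [6.5→12.5]: (43.73+16.81)/2 × 6 = 181.62
  [12.5→13]: (16.81+15.41)/2 × 0.5 = 8.055
  Sum = 472.6625 mg/L·h
Tail: C_last/k_e = 15.41/0.18 = 85.611
AUC_0→∞ (oral tablet) = 472.6625 + 85.611 = 558.2735 mg/L·h
F = (AUC_ev/D_ev)/(AUC_iv/D_iv) = (558.2735/500)/(796/250) = 1.116547/3.184 = 0.3507

F = 0.351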